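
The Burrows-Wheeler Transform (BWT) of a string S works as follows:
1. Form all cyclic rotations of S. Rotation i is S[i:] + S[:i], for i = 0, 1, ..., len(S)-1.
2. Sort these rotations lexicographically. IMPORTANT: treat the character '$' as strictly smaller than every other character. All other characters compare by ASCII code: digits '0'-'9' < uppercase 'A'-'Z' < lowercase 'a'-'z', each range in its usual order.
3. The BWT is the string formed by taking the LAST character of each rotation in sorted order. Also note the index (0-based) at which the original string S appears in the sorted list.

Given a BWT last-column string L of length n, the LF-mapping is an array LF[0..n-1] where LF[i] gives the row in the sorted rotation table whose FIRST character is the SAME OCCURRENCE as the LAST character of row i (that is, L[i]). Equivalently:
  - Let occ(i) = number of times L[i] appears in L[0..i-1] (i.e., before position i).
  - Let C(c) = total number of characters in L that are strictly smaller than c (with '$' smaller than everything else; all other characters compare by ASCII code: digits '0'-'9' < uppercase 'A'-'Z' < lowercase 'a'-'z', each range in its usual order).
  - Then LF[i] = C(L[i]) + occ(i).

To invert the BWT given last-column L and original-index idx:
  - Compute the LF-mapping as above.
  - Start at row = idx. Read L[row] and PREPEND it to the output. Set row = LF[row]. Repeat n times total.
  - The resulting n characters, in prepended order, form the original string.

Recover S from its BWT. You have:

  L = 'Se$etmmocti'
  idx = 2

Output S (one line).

LF mapping: 1 3 0 4 9 6 7 8 2 10 5
Walk LF starting at row 2, prepending L[row]:
  step 1: row=2, L[2]='$', prepend. Next row=LF[2]=0
  step 2: row=0, L[0]='S', prepend. Next row=LF[0]=1
  step 3: row=1, L[1]='e', prepend. Next row=LF[1]=3
  step 4: row=3, L[3]='e', prepend. Next row=LF[3]=4
  step 5: row=4, L[4]='t', prepend. Next row=LF[4]=9
  step 6: row=9, L[9]='t', prepend. Next row=LF[9]=10
  step 7: row=10, L[10]='i', prepend. Next row=LF[10]=5
  step 8: row=5, L[5]='m', prepend. Next row=LF[5]=6
  step 9: row=6, L[6]='m', prepend. Next row=LF[6]=7
  step 10: row=7, L[7]='o', prepend. Next row=LF[7]=8
  step 11: row=8, L[8]='c', prepend. Next row=LF[8]=2
Reversed output: committeeS$

Answer: committeeS$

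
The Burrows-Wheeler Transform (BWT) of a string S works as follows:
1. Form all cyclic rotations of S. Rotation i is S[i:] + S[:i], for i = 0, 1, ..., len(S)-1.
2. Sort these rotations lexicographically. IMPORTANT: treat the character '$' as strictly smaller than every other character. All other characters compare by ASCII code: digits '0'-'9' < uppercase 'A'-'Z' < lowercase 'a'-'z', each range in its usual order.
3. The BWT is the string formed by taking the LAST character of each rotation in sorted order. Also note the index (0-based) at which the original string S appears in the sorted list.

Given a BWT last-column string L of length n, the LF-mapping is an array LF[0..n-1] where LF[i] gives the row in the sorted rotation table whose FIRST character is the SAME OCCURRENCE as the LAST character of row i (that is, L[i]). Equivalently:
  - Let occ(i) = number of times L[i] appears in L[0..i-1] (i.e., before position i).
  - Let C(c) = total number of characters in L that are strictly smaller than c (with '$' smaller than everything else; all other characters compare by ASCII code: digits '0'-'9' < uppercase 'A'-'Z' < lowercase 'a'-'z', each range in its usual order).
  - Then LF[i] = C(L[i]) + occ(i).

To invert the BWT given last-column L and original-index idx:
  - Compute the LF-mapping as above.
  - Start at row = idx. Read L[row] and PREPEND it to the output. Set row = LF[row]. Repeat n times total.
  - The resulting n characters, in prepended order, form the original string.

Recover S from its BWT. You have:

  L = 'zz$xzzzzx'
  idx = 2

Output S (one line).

Answer: xzzzzzxz$

Derivation:
LF mapping: 3 4 0 1 5 6 7 8 2
Walk LF starting at row 2, prepending L[row]:
  step 1: row=2, L[2]='$', prepend. Next row=LF[2]=0
  step 2: row=0, L[0]='z', prepend. Next row=LF[0]=3
  step 3: row=3, L[3]='x', prepend. Next row=LF[3]=1
  step 4: row=1, L[1]='z', prepend. Next row=LF[1]=4
  step 5: row=4, L[4]='z', prepend. Next row=LF[4]=5
  step 6: row=5, L[5]='z', prepend. Next row=LF[5]=6
  step 7: row=6, L[6]='z', prepend. Next row=LF[6]=7
  step 8: row=7, L[7]='z', prepend. Next row=LF[7]=8
  step 9: row=8, L[8]='x', prepend. Next row=LF[8]=2
Reversed output: xzzzzzxz$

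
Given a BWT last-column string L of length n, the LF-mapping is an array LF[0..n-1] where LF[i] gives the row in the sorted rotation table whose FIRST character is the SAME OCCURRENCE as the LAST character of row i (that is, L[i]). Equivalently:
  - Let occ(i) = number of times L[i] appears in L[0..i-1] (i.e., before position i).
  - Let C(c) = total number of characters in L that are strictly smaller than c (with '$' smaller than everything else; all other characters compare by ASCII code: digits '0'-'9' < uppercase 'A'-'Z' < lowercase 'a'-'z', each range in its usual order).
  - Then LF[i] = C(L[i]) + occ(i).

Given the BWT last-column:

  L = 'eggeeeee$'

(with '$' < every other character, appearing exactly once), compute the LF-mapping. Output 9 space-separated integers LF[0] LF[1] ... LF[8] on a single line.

Char counts: '$':1, 'e':6, 'g':2
C (first-col start): C('$')=0, C('e')=1, C('g')=7
L[0]='e': occ=0, LF[0]=C('e')+0=1+0=1
L[1]='g': occ=0, LF[1]=C('g')+0=7+0=7
L[2]='g': occ=1, LF[2]=C('g')+1=7+1=8
L[3]='e': occ=1, LF[3]=C('e')+1=1+1=2
L[4]='e': occ=2, LF[4]=C('e')+2=1+2=3
L[5]='e': occ=3, LF[5]=C('e')+3=1+3=4
L[6]='e': occ=4, LF[6]=C('e')+4=1+4=5
L[7]='e': occ=5, LF[7]=C('e')+5=1+5=6
L[8]='$': occ=0, LF[8]=C('$')+0=0+0=0

Answer: 1 7 8 2 3 4 5 6 0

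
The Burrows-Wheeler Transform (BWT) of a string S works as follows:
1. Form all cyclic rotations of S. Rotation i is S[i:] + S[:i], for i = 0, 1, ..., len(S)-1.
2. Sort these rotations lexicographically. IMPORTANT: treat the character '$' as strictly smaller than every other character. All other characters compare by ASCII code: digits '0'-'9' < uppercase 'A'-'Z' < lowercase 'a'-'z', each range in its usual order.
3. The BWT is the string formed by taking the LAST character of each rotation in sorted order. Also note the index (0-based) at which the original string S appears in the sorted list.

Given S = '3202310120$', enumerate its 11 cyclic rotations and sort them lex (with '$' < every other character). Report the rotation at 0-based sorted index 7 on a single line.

All 11 rotations (rotation i = S[i:]+S[:i]):
  rot[0] = 3202310120$
  rot[1] = 202310120$3
  rot[2] = 02310120$32
  rot[3] = 2310120$320
  rot[4] = 310120$3202
  rot[5] = 10120$32023
  rot[6] = 0120$320231
  rot[7] = 120$3202310
  rot[8] = 20$32023101
  rot[9] = 0$320231012
  rot[10] = $3202310120
Sorted (with $ < everything):
  sorted[0] = $3202310120
  sorted[1] = 0$320231012
  sorted[2] = 0120$320231
  sorted[3] = 02310120$32
  sorted[4] = 10120$32023
  sorted[5] = 120$3202310
  sorted[6] = 20$32023101
  sorted[7] = 202310120$3
  sorted[8] = 2310120$320
  sorted[9] = 310120$3202
  sorted[10] = 3202310120$
sorted[7] = 202310120$3

Answer: 202310120$3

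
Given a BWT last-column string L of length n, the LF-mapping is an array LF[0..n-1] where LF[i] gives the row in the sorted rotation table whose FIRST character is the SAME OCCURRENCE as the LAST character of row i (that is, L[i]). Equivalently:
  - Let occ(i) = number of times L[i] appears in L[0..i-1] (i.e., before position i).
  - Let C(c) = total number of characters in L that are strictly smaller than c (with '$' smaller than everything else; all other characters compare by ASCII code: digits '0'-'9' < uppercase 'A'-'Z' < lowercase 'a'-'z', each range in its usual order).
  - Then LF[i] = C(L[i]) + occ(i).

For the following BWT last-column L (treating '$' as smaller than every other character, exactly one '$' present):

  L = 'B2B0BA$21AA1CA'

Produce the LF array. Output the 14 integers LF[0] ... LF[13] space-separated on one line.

Answer: 10 4 11 1 12 6 0 5 2 7 8 3 13 9

Derivation:
Char counts: '$':1, '0':1, '1':2, '2':2, 'A':4, 'B':3, 'C':1
C (first-col start): C('$')=0, C('0')=1, C('1')=2, C('2')=4, C('A')=6, C('B')=10, C('C')=13
L[0]='B': occ=0, LF[0]=C('B')+0=10+0=10
L[1]='2': occ=0, LF[1]=C('2')+0=4+0=4
L[2]='B': occ=1, LF[2]=C('B')+1=10+1=11
L[3]='0': occ=0, LF[3]=C('0')+0=1+0=1
L[4]='B': occ=2, LF[4]=C('B')+2=10+2=12
L[5]='A': occ=0, LF[5]=C('A')+0=6+0=6
L[6]='$': occ=0, LF[6]=C('$')+0=0+0=0
L[7]='2': occ=1, LF[7]=C('2')+1=4+1=5
L[8]='1': occ=0, LF[8]=C('1')+0=2+0=2
L[9]='A': occ=1, LF[9]=C('A')+1=6+1=7
L[10]='A': occ=2, LF[10]=C('A')+2=6+2=8
L[11]='1': occ=1, LF[11]=C('1')+1=2+1=3
L[12]='C': occ=0, LF[12]=C('C')+0=13+0=13
L[13]='A': occ=3, LF[13]=C('A')+3=6+3=9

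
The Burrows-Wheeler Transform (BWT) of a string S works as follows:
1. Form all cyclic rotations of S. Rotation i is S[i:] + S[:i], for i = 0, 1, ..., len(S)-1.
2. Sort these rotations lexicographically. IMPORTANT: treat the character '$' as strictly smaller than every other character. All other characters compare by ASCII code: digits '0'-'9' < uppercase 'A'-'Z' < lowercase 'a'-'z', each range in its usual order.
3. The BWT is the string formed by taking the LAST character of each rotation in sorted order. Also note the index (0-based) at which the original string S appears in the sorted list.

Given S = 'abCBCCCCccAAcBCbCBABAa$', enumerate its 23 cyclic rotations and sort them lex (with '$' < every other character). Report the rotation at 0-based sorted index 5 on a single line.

Answer: BABAa$abCBCCCCccAAcBCbC

Derivation:
All 23 rotations (rotation i = S[i:]+S[:i]):
  rot[0] = abCBCCCCccAAcBCbCBABAa$
  rot[1] = bCBCCCCccAAcBCbCBABAa$a
  rot[2] = CBCCCCccAAcBCbCBABAa$ab
  rot[3] = BCCCCccAAcBCbCBABAa$abC
  rot[4] = CCCCccAAcBCbCBABAa$abCB
  rot[5] = CCCccAAcBCbCBABAa$abCBC
  rot[6] = CCccAAcBCbCBABAa$abCBCC
  rot[7] = CccAAcBCbCBABAa$abCBCCC
  rot[8] = ccAAcBCbCBABAa$abCBCCCC
  rot[9] = cAAcBCbCBABAa$abCBCCCCc
  rot[10] = AAcBCbCBABAa$abCBCCCCcc
  rot[11] = AcBCbCBABAa$abCBCCCCccA
  rot[12] = cBCbCBABAa$abCBCCCCccAA
  rot[13] = BCbCBABAa$abCBCCCCccAAc
  rot[14] = CbCBABAa$abCBCCCCccAAcB
  rot[15] = bCBABAa$abCBCCCCccAAcBC
  rot[16] = CBABAa$abCBCCCCccAAcBCb
  rot[17] = BABAa$abCBCCCCccAAcBCbC
  rot[18] = ABAa$abCBCCCCccAAcBCbCB
  rot[19] = BAa$abCBCCCCccAAcBCbCBA
  rot[20] = Aa$abCBCCCCccAAcBCbCBAB
  rot[21] = a$abCBCCCCccAAcBCbCBABA
  rot[22] = $abCBCCCCccAAcBCbCBABAa
Sorted (with $ < everything):
  sorted[0] = $abCBCCCCccAAcBCbCBABAa
  sorted[1] = AAcBCbCBABAa$abCBCCCCcc
  sorted[2] = ABAa$abCBCCCCccAAcBCbCB
  sorted[3] = Aa$abCBCCCCccAAcBCbCBAB
  sorted[4] = AcBCbCBABAa$abCBCCCCccA
  sorted[5] = BABAa$abCBCCCCccAAcBCbC
  sorted[6] = BAa$abCBCCCCccAAcBCbCBA
  sorted[7] = BCCCCccAAcBCbCBABAa$abC
  sorted[8] = BCbCBABAa$abCBCCCCccAAc
  sorted[9] = CBABAa$abCBCCCCccAAcBCb
  sorted[10] = CBCCCCccAAcBCbCBABAa$ab
  sorted[11] = CCCCccAAcBCbCBABAa$abCB
  sorted[12] = CCCccAAcBCbCBABAa$abCBC
  sorted[13] = CCccAAcBCbCBABAa$abCBCC
  sorted[14] = CbCBABAa$abCBCCCCccAAcB
  sorted[15] = CccAAcBCbCBABAa$abCBCCC
  sorted[16] = a$abCBCCCCccAAcBCbCBABA
  sorted[17] = abCBCCCCccAAcBCbCBABAa$
  sorted[18] = bCBABAa$abCBCCCCccAAcBC
  sorted[19] = bCBCCCCccAAcBCbCBABAa$a
  sorted[20] = cAAcBCbCBABAa$abCBCCCCc
  sorted[21] = cBCbCBABAa$abCBCCCCccAA
  sorted[22] = ccAAcBCbCBABAa$abCBCCCC
sorted[5] = BABAa$abCBCCCCccAAcBCbC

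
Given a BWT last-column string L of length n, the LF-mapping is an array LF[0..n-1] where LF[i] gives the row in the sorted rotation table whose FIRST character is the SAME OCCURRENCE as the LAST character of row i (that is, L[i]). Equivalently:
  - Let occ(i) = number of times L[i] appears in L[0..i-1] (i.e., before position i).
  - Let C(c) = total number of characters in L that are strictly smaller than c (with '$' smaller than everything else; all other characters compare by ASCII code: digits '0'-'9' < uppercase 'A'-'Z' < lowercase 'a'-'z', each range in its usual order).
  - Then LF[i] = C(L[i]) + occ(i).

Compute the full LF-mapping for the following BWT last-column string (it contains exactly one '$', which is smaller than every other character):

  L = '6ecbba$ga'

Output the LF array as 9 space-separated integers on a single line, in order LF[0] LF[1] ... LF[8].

Char counts: '$':1, '6':1, 'a':2, 'b':2, 'c':1, 'e':1, 'g':1
C (first-col start): C('$')=0, C('6')=1, C('a')=2, C('b')=4, C('c')=6, C('e')=7, C('g')=8
L[0]='6': occ=0, LF[0]=C('6')+0=1+0=1
L[1]='e': occ=0, LF[1]=C('e')+0=7+0=7
L[2]='c': occ=0, LF[2]=C('c')+0=6+0=6
L[3]='b': occ=0, LF[3]=C('b')+0=4+0=4
L[4]='b': occ=1, LF[4]=C('b')+1=4+1=5
L[5]='a': occ=0, LF[5]=C('a')+0=2+0=2
L[6]='$': occ=0, LF[6]=C('$')+0=0+0=0
L[7]='g': occ=0, LF[7]=C('g')+0=8+0=8
L[8]='a': occ=1, LF[8]=C('a')+1=2+1=3

Answer: 1 7 6 4 5 2 0 8 3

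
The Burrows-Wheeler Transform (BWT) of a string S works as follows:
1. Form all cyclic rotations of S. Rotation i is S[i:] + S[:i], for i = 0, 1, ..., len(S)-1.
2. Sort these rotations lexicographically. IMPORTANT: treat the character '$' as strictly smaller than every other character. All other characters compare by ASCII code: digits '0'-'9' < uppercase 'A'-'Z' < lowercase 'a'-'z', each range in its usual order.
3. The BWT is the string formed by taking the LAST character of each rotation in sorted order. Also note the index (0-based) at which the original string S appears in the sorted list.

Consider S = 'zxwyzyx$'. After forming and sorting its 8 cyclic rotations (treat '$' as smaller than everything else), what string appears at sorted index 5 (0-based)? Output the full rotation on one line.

Answer: yzyx$zxw

Derivation:
All 8 rotations (rotation i = S[i:]+S[:i]):
  rot[0] = zxwyzyx$
  rot[1] = xwyzyx$z
  rot[2] = wyzyx$zx
  rot[3] = yzyx$zxw
  rot[4] = zyx$zxwy
  rot[5] = yx$zxwyz
  rot[6] = x$zxwyzy
  rot[7] = $zxwyzyx
Sorted (with $ < everything):
  sorted[0] = $zxwyzyx
  sorted[1] = wyzyx$zx
  sorted[2] = x$zxwyzy
  sorted[3] = xwyzyx$z
  sorted[4] = yx$zxwyz
  sorted[5] = yzyx$zxw
  sorted[6] = zxwyzyx$
  sorted[7] = zyx$zxwy
sorted[5] = yzyx$zxw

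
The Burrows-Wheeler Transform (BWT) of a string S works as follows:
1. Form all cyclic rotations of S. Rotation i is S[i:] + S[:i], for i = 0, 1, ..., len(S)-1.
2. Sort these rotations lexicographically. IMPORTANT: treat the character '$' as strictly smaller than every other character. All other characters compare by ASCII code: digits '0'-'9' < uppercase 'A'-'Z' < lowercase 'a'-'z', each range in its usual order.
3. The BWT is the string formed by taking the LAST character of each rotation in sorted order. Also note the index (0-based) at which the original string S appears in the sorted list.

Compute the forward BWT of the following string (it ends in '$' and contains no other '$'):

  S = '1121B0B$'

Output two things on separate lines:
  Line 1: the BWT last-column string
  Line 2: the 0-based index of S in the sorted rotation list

All 8 rotations (rotation i = S[i:]+S[:i]):
  rot[0] = 1121B0B$
  rot[1] = 121B0B$1
  rot[2] = 21B0B$11
  rot[3] = 1B0B$112
  rot[4] = B0B$1121
  rot[5] = 0B$1121B
  rot[6] = B$1121B0
  rot[7] = $1121B0B
Sorted (with $ < everything):
  sorted[0] = $1121B0B  (last char: 'B')
  sorted[1] = 0B$1121B  (last char: 'B')
  sorted[2] = 1121B0B$  (last char: '$')
  sorted[3] = 121B0B$1  (last char: '1')
  sorted[4] = 1B0B$112  (last char: '2')
  sorted[5] = 21B0B$11  (last char: '1')
  sorted[6] = B$1121B0  (last char: '0')
  sorted[7] = B0B$1121  (last char: '1')
Last column: BB$12101
Original string S is at sorted index 2

Answer: BB$12101
2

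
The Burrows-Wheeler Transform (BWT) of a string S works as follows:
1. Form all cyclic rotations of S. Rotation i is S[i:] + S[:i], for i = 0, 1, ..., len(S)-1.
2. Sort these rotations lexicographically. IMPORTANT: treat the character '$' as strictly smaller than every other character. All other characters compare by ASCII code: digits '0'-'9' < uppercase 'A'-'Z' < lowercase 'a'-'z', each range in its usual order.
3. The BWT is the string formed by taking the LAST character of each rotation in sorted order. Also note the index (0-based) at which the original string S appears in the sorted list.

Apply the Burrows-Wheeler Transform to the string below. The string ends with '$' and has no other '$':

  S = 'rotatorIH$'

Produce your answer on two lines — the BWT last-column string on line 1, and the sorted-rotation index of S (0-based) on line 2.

Answer: HIrttro$oa
7

Derivation:
All 10 rotations (rotation i = S[i:]+S[:i]):
  rot[0] = rotatorIH$
  rot[1] = otatorIH$r
  rot[2] = tatorIH$ro
  rot[3] = atorIH$rot
  rot[4] = torIH$rota
  rot[5] = orIH$rotat
  rot[6] = rIH$rotato
  rot[7] = IH$rotator
  rot[8] = H$rotatorI
  rot[9] = $rotatorIH
Sorted (with $ < everything):
  sorted[0] = $rotatorIH  (last char: 'H')
  sorted[1] = H$rotatorI  (last char: 'I')
  sorted[2] = IH$rotator  (last char: 'r')
  sorted[3] = atorIH$rot  (last char: 't')
  sorted[4] = orIH$rotat  (last char: 't')
  sorted[5] = otatorIH$r  (last char: 'r')
  sorted[6] = rIH$rotato  (last char: 'o')
  sorted[7] = rotatorIH$  (last char: '$')
  sorted[8] = tatorIH$ro  (last char: 'o')
  sorted[9] = torIH$rota  (last char: 'a')
Last column: HIrttro$oa
Original string S is at sorted index 7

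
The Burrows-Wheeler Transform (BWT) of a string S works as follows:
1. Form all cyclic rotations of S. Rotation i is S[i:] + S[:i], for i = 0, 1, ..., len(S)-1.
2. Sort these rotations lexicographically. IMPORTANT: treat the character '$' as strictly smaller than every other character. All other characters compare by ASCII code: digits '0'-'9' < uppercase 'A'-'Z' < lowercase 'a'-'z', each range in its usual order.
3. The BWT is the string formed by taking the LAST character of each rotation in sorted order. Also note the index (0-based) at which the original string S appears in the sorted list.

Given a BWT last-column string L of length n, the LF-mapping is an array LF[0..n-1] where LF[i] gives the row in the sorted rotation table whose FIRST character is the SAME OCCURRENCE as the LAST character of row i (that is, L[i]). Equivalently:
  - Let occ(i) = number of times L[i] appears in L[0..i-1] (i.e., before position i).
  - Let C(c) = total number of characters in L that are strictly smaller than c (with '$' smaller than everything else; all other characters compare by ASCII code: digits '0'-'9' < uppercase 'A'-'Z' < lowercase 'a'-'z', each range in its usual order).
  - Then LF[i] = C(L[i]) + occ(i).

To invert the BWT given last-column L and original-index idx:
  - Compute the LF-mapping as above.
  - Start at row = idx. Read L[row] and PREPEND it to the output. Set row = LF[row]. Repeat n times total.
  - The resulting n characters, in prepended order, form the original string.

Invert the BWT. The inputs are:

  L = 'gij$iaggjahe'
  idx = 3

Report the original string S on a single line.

Answer: ejiagghjaig$

Derivation:
LF mapping: 4 8 10 0 9 1 5 6 11 2 7 3
Walk LF starting at row 3, prepending L[row]:
  step 1: row=3, L[3]='$', prepend. Next row=LF[3]=0
  step 2: row=0, L[0]='g', prepend. Next row=LF[0]=4
  step 3: row=4, L[4]='i', prepend. Next row=LF[4]=9
  step 4: row=9, L[9]='a', prepend. Next row=LF[9]=2
  step 5: row=2, L[2]='j', prepend. Next row=LF[2]=10
  step 6: row=10, L[10]='h', prepend. Next row=LF[10]=7
  step 7: row=7, L[7]='g', prepend. Next row=LF[7]=6
  step 8: row=6, L[6]='g', prepend. Next row=LF[6]=5
  step 9: row=5, L[5]='a', prepend. Next row=LF[5]=1
  step 10: row=1, L[1]='i', prepend. Next row=LF[1]=8
  step 11: row=8, L[8]='j', prepend. Next row=LF[8]=11
  step 12: row=11, L[11]='e', prepend. Next row=LF[11]=3
Reversed output: ejiagghjaig$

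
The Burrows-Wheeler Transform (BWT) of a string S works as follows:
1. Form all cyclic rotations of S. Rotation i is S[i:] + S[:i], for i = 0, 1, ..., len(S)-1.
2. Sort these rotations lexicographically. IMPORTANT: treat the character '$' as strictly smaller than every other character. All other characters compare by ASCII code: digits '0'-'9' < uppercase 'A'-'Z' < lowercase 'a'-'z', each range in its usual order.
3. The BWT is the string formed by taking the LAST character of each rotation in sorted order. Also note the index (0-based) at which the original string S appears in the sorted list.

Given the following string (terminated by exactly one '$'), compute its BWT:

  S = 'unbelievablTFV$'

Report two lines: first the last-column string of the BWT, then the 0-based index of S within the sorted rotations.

All 15 rotations (rotation i = S[i:]+S[:i]):
  rot[0] = unbelievablTFV$
  rot[1] = nbelievablTFV$u
  rot[2] = believablTFV$un
  rot[3] = elievablTFV$unb
  rot[4] = lievablTFV$unbe
  rot[5] = ievablTFV$unbel
  rot[6] = evablTFV$unbeli
  rot[7] = vablTFV$unbelie
  rot[8] = ablTFV$unbeliev
  rot[9] = blTFV$unbelieva
  rot[10] = lTFV$unbelievab
  rot[11] = TFV$unbelievabl
  rot[12] = FV$unbelievablT
  rot[13] = V$unbelievablTF
  rot[14] = $unbelievablTFV
Sorted (with $ < everything):
  sorted[0] = $unbelievablTFV  (last char: 'V')
  sorted[1] = FV$unbelievablT  (last char: 'T')
  sorted[2] = TFV$unbelievabl  (last char: 'l')
  sorted[3] = V$unbelievablTF  (last char: 'F')
  sorted[4] = ablTFV$unbeliev  (last char: 'v')
  sorted[5] = believablTFV$un  (last char: 'n')
  sorted[6] = blTFV$unbelieva  (last char: 'a')
  sorted[7] = elievablTFV$unb  (last char: 'b')
  sorted[8] = evablTFV$unbeli  (last char: 'i')
  sorted[9] = ievablTFV$unbel  (last char: 'l')
  sorted[10] = lTFV$unbelievab  (last char: 'b')
  sorted[11] = lievablTFV$unbe  (last char: 'e')
  sorted[12] = nbelievablTFV$u  (last char: 'u')
  sorted[13] = unbelievablTFV$  (last char: '$')
  sorted[14] = vablTFV$unbelie  (last char: 'e')
Last column: VTlFvnabilbeu$e
Original string S is at sorted index 13

Answer: VTlFvnabilbeu$e
13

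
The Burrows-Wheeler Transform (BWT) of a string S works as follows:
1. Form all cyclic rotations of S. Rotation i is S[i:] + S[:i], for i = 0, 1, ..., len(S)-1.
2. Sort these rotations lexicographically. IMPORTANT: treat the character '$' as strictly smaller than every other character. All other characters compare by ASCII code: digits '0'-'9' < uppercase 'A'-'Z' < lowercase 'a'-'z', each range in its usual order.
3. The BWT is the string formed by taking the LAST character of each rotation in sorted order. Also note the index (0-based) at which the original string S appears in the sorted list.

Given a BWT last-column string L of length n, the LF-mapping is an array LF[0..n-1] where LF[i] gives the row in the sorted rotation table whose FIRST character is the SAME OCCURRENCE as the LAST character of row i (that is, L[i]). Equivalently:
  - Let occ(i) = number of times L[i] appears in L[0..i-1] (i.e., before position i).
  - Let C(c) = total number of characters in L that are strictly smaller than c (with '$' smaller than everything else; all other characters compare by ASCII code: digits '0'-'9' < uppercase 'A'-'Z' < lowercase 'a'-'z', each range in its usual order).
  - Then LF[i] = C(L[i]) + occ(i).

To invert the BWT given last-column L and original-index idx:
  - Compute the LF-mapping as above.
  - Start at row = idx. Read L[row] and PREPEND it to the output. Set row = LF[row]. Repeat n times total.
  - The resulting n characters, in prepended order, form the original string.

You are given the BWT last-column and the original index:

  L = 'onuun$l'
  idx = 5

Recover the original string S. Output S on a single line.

LF mapping: 4 2 5 6 3 0 1
Walk LF starting at row 5, prepending L[row]:
  step 1: row=5, L[5]='$', prepend. Next row=LF[5]=0
  step 2: row=0, L[0]='o', prepend. Next row=LF[0]=4
  step 3: row=4, L[4]='n', prepend. Next row=LF[4]=3
  step 4: row=3, L[3]='u', prepend. Next row=LF[3]=6
  step 5: row=6, L[6]='l', prepend. Next row=LF[6]=1
  step 6: row=1, L[1]='n', prepend. Next row=LF[1]=2
  step 7: row=2, L[2]='u', prepend. Next row=LF[2]=5
Reversed output: unluno$

Answer: unluno$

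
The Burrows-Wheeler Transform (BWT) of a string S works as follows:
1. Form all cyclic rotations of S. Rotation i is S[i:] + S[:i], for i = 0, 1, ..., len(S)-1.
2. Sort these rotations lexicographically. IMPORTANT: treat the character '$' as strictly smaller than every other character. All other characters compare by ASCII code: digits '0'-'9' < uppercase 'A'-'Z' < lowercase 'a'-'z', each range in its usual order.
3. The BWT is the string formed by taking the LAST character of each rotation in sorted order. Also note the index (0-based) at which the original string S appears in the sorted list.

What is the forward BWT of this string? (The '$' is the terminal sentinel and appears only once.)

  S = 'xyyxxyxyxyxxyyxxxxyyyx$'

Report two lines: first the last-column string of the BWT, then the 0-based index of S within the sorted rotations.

Answer: xyyxyyxyyxx$xyyyxxxyxxx
11

Derivation:
All 23 rotations (rotation i = S[i:]+S[:i]):
  rot[0] = xyyxxyxyxyxxyyxxxxyyyx$
  rot[1] = yyxxyxyxyxxyyxxxxyyyx$x
  rot[2] = yxxyxyxyxxyyxxxxyyyx$xy
  rot[3] = xxyxyxyxxyyxxxxyyyx$xyy
  rot[4] = xyxyxyxxyyxxxxyyyx$xyyx
  rot[5] = yxyxyxxyyxxxxyyyx$xyyxx
  rot[6] = xyxyxxyyxxxxyyyx$xyyxxy
  rot[7] = yxyxxyyxxxxyyyx$xyyxxyx
  rot[8] = xyxxyyxxxxyyyx$xyyxxyxy
  rot[9] = yxxyyxxxxyyyx$xyyxxyxyx
  rot[10] = xxyyxxxxyyyx$xyyxxyxyxy
  rot[11] = xyyxxxxyyyx$xyyxxyxyxyx
  rot[12] = yyxxxxyyyx$xyyxxyxyxyxx
  rot[13] = yxxxxyyyx$xyyxxyxyxyxxy
  rot[14] = xxxxyyyx$xyyxxyxyxyxxyy
  rot[15] = xxxyyyx$xyyxxyxyxyxxyyx
  rot[16] = xxyyyx$xyyxxyxyxyxxyyxx
  rot[17] = xyyyx$xyyxxyxyxyxxyyxxx
  rot[18] = yyyx$xyyxxyxyxyxxyyxxxx
  rot[19] = yyx$xyyxxyxyxyxxyyxxxxy
  rot[20] = yx$xyyxxyxyxyxxyyxxxxyy
  rot[21] = x$xyyxxyxyxyxxyyxxxxyyy
  rot[22] = $xyyxxyxyxyxxyyxxxxyyyx
Sorted (with $ < everything):
  sorted[0] = $xyyxxyxyxyxxyyxxxxyyyx  (last char: 'x')
  sorted[1] = x$xyyxxyxyxyxxyyxxxxyyy  (last char: 'y')
  sorted[2] = xxxxyyyx$xyyxxyxyxyxxyy  (last char: 'y')
  sorted[3] = xxxyyyx$xyyxxyxyxyxxyyx  (last char: 'x')
  sorted[4] = xxyxyxyxxyyxxxxyyyx$xyy  (last char: 'y')
  sorted[5] = xxyyxxxxyyyx$xyyxxyxyxy  (last char: 'y')
  sorted[6] = xxyyyx$xyyxxyxyxyxxyyxx  (last char: 'x')
  sorted[7] = xyxxyyxxxxyyyx$xyyxxyxy  (last char: 'y')
  sorted[8] = xyxyxxyyxxxxyyyx$xyyxxy  (last char: 'y')
  sorted[9] = xyxyxyxxyyxxxxyyyx$xyyx  (last char: 'x')
  sorted[10] = xyyxxxxyyyx$xyyxxyxyxyx  (last char: 'x')
  sorted[11] = xyyxxyxyxyxxyyxxxxyyyx$  (last char: '$')
  sorted[12] = xyyyx$xyyxxyxyxyxxyyxxx  (last char: 'x')
  sorted[13] = yx$xyyxxyxyxyxxyyxxxxyy  (last char: 'y')
  sorted[14] = yxxxxyyyx$xyyxxyxyxyxxy  (last char: 'y')
  sorted[15] = yxxyxyxyxxyyxxxxyyyx$xy  (last char: 'y')
  sorted[16] = yxxyyxxxxyyyx$xyyxxyxyx  (last char: 'x')
  sorted[17] = yxyxxyyxxxxyyyx$xyyxxyx  (last char: 'x')
  sorted[18] = yxyxyxxyyxxxxyyyx$xyyxx  (last char: 'x')
  sorted[19] = yyx$xyyxxyxyxyxxyyxxxxy  (last char: 'y')
  sorted[20] = yyxxxxyyyx$xyyxxyxyxyxx  (last char: 'x')
  sorted[21] = yyxxyxyxyxxyyxxxxyyyx$x  (last char: 'x')
  sorted[22] = yyyx$xyyxxyxyxyxxyyxxxx  (last char: 'x')
Last column: xyyxyyxyyxx$xyyyxxxyxxx
Original string S is at sorted index 11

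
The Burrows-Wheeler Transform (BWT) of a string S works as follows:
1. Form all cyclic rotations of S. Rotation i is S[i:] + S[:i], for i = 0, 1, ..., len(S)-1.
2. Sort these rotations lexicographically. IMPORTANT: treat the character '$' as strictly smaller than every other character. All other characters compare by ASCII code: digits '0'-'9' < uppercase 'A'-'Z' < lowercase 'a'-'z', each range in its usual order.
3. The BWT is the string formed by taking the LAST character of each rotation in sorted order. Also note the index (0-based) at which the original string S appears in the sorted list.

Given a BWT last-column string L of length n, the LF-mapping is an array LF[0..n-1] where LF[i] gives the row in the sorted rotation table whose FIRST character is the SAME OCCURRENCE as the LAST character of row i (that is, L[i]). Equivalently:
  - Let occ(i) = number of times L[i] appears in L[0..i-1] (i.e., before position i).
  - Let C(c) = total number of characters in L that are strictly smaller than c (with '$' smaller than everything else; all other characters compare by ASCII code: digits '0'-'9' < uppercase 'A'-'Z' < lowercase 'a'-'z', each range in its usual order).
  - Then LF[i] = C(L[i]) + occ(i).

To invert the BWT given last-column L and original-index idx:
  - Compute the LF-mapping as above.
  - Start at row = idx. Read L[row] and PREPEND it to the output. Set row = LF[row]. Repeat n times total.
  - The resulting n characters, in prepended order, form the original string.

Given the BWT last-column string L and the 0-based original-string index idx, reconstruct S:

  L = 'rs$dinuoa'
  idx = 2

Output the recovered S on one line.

LF mapping: 6 7 0 2 3 4 8 5 1
Walk LF starting at row 2, prepending L[row]:
  step 1: row=2, L[2]='$', prepend. Next row=LF[2]=0
  step 2: row=0, L[0]='r', prepend. Next row=LF[0]=6
  step 3: row=6, L[6]='u', prepend. Next row=LF[6]=8
  step 4: row=8, L[8]='a', prepend. Next row=LF[8]=1
  step 5: row=1, L[1]='s', prepend. Next row=LF[1]=7
  step 6: row=7, L[7]='o', prepend. Next row=LF[7]=5
  step 7: row=5, L[5]='n', prepend. Next row=LF[5]=4
  step 8: row=4, L[4]='i', prepend. Next row=LF[4]=3
  step 9: row=3, L[3]='d', prepend. Next row=LF[3]=2
Reversed output: dinosaur$

Answer: dinosaur$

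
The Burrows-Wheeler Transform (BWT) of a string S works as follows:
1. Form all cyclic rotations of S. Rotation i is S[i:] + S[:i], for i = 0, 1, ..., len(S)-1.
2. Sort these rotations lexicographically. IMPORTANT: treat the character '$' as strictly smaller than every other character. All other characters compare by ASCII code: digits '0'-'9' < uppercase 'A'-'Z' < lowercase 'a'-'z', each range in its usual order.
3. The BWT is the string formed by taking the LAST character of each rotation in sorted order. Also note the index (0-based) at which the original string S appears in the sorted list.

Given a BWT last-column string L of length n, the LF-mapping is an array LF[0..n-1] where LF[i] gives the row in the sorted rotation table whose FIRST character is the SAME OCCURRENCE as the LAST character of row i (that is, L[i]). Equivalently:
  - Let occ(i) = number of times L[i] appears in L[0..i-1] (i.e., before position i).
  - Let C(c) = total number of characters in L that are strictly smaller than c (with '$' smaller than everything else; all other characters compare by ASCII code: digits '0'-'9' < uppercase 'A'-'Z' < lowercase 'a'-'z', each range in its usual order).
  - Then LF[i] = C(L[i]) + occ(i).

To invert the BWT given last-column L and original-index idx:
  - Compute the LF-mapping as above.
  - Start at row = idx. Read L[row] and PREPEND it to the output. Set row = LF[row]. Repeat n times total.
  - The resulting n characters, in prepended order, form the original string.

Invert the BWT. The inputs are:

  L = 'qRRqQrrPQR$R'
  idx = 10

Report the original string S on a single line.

LF mapping: 8 4 5 9 2 10 11 1 3 6 0 7
Walk LF starting at row 10, prepending L[row]:
  step 1: row=10, L[10]='$', prepend. Next row=LF[10]=0
  step 2: row=0, L[0]='q', prepend. Next row=LF[0]=8
  step 3: row=8, L[8]='Q', prepend. Next row=LF[8]=3
  step 4: row=3, L[3]='q', prepend. Next row=LF[3]=9
  step 5: row=9, L[9]='R', prepend. Next row=LF[9]=6
  step 6: row=6, L[6]='r', prepend. Next row=LF[6]=11
  step 7: row=11, L[11]='R', prepend. Next row=LF[11]=7
  step 8: row=7, L[7]='P', prepend. Next row=LF[7]=1
  step 9: row=1, L[1]='R', prepend. Next row=LF[1]=4
  step 10: row=4, L[4]='Q', prepend. Next row=LF[4]=2
  step 11: row=2, L[2]='R', prepend. Next row=LF[2]=5
  step 12: row=5, L[5]='r', prepend. Next row=LF[5]=10
Reversed output: rRQRPRrRqQq$

Answer: rRQRPRrRqQq$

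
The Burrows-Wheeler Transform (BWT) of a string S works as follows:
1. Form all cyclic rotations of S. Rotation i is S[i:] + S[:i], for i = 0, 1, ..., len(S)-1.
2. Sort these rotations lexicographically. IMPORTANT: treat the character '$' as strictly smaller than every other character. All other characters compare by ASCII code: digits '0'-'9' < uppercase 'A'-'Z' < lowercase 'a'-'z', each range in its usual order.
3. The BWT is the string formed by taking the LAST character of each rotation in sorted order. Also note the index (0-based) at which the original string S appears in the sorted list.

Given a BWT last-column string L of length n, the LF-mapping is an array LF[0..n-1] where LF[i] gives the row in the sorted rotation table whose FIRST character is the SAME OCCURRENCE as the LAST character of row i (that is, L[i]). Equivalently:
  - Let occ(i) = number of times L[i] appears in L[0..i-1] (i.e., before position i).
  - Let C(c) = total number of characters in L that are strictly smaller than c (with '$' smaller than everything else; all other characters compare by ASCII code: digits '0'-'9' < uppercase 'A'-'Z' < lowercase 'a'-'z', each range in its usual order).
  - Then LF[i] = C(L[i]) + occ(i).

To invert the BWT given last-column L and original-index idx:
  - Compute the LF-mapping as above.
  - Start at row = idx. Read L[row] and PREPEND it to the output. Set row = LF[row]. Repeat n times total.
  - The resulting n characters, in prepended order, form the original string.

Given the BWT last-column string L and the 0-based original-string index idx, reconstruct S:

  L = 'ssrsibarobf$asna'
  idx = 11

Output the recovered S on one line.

LF mapping: 12 13 10 14 7 4 1 11 9 5 6 0 2 15 8 3
Walk LF starting at row 11, prepending L[row]:
  step 1: row=11, L[11]='$', prepend. Next row=LF[11]=0
  step 2: row=0, L[0]='s', prepend. Next row=LF[0]=12
  step 3: row=12, L[12]='a', prepend. Next row=LF[12]=2
  step 4: row=2, L[2]='r', prepend. Next row=LF[2]=10
  step 5: row=10, L[10]='f', prepend. Next row=LF[10]=6
  step 6: row=6, L[6]='a', prepend. Next row=LF[6]=1
  step 7: row=1, L[1]='s', prepend. Next row=LF[1]=13
  step 8: row=13, L[13]='s', prepend. Next row=LF[13]=15
  step 9: row=15, L[15]='a', prepend. Next row=LF[15]=3
  step 10: row=3, L[3]='s', prepend. Next row=LF[3]=14
  step 11: row=14, L[14]='n', prepend. Next row=LF[14]=8
  step 12: row=8, L[8]='o', prepend. Next row=LF[8]=9
  step 13: row=9, L[9]='b', prepend. Next row=LF[9]=5
  step 14: row=5, L[5]='b', prepend. Next row=LF[5]=4
  step 15: row=4, L[4]='i', prepend. Next row=LF[4]=7
  step 16: row=7, L[7]='r', prepend. Next row=LF[7]=11
Reversed output: ribbonsassafras$

Answer: ribbonsassafras$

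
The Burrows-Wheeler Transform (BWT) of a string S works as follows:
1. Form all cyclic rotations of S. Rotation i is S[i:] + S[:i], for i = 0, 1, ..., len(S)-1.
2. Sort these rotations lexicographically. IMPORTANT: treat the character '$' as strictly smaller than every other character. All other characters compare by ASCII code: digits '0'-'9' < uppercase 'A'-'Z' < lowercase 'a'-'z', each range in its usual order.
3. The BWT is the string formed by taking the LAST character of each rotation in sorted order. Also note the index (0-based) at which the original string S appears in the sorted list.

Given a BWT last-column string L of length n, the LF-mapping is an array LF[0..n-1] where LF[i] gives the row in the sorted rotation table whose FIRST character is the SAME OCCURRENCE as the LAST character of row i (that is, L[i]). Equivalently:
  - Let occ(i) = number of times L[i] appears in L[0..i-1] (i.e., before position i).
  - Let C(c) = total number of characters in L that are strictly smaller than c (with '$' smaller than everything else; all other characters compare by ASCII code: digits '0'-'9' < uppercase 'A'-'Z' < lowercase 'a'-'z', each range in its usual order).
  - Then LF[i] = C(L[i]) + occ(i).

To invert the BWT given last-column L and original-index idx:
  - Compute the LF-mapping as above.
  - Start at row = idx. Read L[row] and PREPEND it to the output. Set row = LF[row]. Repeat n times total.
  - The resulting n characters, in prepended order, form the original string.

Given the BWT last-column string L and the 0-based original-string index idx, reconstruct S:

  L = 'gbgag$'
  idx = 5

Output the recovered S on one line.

LF mapping: 3 2 4 1 5 0
Walk LF starting at row 5, prepending L[row]:
  step 1: row=5, L[5]='$', prepend. Next row=LF[5]=0
  step 2: row=0, L[0]='g', prepend. Next row=LF[0]=3
  step 3: row=3, L[3]='a', prepend. Next row=LF[3]=1
  step 4: row=1, L[1]='b', prepend. Next row=LF[1]=2
  step 5: row=2, L[2]='g', prepend. Next row=LF[2]=4
  step 6: row=4, L[4]='g', prepend. Next row=LF[4]=5
Reversed output: ggbag$

Answer: ggbag$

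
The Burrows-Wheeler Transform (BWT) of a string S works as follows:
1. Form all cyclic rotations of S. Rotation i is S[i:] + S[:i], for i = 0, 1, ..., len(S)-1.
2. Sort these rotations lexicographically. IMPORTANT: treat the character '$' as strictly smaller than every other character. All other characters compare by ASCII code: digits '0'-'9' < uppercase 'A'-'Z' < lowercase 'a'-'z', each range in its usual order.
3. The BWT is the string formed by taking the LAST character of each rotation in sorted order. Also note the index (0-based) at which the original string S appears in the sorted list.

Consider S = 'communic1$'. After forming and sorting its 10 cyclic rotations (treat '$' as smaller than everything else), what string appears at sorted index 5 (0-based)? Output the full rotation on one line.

Answer: mmunic1$co

Derivation:
All 10 rotations (rotation i = S[i:]+S[:i]):
  rot[0] = communic1$
  rot[1] = ommunic1$c
  rot[2] = mmunic1$co
  rot[3] = munic1$com
  rot[4] = unic1$comm
  rot[5] = nic1$commu
  rot[6] = ic1$commun
  rot[7] = c1$communi
  rot[8] = 1$communic
  rot[9] = $communic1
Sorted (with $ < everything):
  sorted[0] = $communic1
  sorted[1] = 1$communic
  sorted[2] = c1$communi
  sorted[3] = communic1$
  sorted[4] = ic1$commun
  sorted[5] = mmunic1$co
  sorted[6] = munic1$com
  sorted[7] = nic1$commu
  sorted[8] = ommunic1$c
  sorted[9] = unic1$comm
sorted[5] = mmunic1$co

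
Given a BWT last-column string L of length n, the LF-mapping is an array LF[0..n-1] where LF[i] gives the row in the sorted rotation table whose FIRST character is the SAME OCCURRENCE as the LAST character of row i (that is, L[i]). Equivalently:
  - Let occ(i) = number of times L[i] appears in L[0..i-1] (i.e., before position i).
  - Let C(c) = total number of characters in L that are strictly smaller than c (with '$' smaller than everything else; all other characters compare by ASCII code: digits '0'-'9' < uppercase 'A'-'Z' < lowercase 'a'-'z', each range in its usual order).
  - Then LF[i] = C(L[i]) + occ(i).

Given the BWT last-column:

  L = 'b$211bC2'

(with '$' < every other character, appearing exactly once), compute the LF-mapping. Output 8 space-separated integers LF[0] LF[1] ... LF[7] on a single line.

Char counts: '$':1, '1':2, '2':2, 'C':1, 'b':2
C (first-col start): C('$')=0, C('1')=1, C('2')=3, C('C')=5, C('b')=6
L[0]='b': occ=0, LF[0]=C('b')+0=6+0=6
L[1]='$': occ=0, LF[1]=C('$')+0=0+0=0
L[2]='2': occ=0, LF[2]=C('2')+0=3+0=3
L[3]='1': occ=0, LF[3]=C('1')+0=1+0=1
L[4]='1': occ=1, LF[4]=C('1')+1=1+1=2
L[5]='b': occ=1, LF[5]=C('b')+1=6+1=7
L[6]='C': occ=0, LF[6]=C('C')+0=5+0=5
L[7]='2': occ=1, LF[7]=C('2')+1=3+1=4

Answer: 6 0 3 1 2 7 5 4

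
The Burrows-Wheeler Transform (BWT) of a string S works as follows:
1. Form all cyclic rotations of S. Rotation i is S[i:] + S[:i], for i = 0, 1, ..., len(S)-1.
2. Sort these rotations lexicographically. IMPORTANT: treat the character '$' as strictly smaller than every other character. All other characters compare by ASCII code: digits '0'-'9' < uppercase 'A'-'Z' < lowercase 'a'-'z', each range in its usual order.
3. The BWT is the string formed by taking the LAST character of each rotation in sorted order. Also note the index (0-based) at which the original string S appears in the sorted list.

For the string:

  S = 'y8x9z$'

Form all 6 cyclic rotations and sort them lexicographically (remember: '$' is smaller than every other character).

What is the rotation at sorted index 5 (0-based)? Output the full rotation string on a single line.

All 6 rotations (rotation i = S[i:]+S[:i]):
  rot[0] = y8x9z$
  rot[1] = 8x9z$y
  rot[2] = x9z$y8
  rot[3] = 9z$y8x
  rot[4] = z$y8x9
  rot[5] = $y8x9z
Sorted (with $ < everything):
  sorted[0] = $y8x9z
  sorted[1] = 8x9z$y
  sorted[2] = 9z$y8x
  sorted[3] = x9z$y8
  sorted[4] = y8x9z$
  sorted[5] = z$y8x9
sorted[5] = z$y8x9

Answer: z$y8x9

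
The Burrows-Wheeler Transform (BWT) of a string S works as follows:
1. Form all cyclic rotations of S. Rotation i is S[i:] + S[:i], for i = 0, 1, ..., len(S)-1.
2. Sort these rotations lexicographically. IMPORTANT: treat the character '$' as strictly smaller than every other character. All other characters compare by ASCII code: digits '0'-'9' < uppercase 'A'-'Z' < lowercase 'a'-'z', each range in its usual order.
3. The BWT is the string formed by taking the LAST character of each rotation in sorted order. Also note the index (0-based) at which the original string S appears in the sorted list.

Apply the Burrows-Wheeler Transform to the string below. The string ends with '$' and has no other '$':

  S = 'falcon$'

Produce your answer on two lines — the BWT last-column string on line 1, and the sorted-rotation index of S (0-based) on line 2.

Answer: nfl$aoc
3

Derivation:
All 7 rotations (rotation i = S[i:]+S[:i]):
  rot[0] = falcon$
  rot[1] = alcon$f
  rot[2] = lcon$fa
  rot[3] = con$fal
  rot[4] = on$falc
  rot[5] = n$falco
  rot[6] = $falcon
Sorted (with $ < everything):
  sorted[0] = $falcon  (last char: 'n')
  sorted[1] = alcon$f  (last char: 'f')
  sorted[2] = con$fal  (last char: 'l')
  sorted[3] = falcon$  (last char: '$')
  sorted[4] = lcon$fa  (last char: 'a')
  sorted[5] = n$falco  (last char: 'o')
  sorted[6] = on$falc  (last char: 'c')
Last column: nfl$aoc
Original string S is at sorted index 3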